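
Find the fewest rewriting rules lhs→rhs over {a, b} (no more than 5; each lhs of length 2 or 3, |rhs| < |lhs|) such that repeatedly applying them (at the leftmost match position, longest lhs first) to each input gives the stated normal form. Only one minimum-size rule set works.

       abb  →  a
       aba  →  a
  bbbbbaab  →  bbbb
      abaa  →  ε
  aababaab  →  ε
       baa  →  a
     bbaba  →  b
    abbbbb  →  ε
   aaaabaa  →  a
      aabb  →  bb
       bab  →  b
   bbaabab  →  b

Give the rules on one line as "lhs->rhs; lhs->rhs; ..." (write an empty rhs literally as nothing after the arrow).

  | abb => a
  | aba => a
  | bbbbbaab => bbbbab => bbbb
  | abaa => aa => ε

aa->; ab->; abb->a; ba->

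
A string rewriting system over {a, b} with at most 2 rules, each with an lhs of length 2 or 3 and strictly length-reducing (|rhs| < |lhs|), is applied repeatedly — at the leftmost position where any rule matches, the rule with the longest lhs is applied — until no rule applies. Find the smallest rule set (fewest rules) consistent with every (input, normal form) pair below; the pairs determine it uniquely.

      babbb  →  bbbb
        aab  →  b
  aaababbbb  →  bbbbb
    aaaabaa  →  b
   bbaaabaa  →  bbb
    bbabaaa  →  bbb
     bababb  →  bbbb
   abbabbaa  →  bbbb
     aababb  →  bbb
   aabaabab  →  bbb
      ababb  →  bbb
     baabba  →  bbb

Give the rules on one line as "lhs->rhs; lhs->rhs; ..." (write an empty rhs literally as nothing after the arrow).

  | babbb => bbbb
  | aab => ab => b
  | aaababbbb => aababbbb => ababbbb => babbbb => bbbbb
  | aaaabaa => aaabaa => aabaa => abaa => baa => ba => b

ab->b; ba->b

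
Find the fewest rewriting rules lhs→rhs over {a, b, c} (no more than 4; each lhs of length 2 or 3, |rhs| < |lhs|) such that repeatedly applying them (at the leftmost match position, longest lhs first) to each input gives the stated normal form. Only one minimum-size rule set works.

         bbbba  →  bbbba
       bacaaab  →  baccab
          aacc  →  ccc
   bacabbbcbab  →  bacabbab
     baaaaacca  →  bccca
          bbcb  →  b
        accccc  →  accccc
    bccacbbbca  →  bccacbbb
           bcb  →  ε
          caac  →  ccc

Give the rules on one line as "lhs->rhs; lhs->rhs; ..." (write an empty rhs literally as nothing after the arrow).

aa->c; bca->b; bcb->

  | bbbba
  | bacaaab => baccab
  | aacc => ccc
  | bacabbbcbab => bacabbab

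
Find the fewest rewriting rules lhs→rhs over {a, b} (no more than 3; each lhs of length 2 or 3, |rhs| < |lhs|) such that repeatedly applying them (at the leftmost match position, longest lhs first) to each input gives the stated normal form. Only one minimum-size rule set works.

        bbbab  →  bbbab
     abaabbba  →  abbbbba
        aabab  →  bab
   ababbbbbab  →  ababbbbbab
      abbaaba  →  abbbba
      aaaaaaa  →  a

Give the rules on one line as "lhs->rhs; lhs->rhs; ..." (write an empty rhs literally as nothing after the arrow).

  | bbbab
  | abaabbba => abbbbba
  | aabab => bab
  | ababbbbbab

aa->; baa->bb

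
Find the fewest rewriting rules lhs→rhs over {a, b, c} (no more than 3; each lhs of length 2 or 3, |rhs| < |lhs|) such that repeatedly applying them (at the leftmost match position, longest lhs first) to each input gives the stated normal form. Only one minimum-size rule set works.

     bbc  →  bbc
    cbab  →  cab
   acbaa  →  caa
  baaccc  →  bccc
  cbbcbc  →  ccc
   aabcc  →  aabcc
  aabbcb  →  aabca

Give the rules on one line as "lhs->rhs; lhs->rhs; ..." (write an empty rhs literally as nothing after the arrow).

ac->c; bcb->ca; cb->c

  | bbc
  | cbab => cab
  | acbaa => cbaa => caa
  | baaccc => baccc => bccc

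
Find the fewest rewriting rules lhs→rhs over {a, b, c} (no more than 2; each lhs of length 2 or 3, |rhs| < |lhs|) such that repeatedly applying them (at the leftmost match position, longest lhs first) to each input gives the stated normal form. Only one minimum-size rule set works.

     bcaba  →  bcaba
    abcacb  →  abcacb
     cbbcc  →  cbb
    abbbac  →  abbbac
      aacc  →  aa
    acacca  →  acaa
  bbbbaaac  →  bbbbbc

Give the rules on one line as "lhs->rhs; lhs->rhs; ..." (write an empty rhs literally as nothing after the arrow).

aaa->b; cc->

  | bcaba
  | abcacb
  | cbbcc => cbb
  | abbbac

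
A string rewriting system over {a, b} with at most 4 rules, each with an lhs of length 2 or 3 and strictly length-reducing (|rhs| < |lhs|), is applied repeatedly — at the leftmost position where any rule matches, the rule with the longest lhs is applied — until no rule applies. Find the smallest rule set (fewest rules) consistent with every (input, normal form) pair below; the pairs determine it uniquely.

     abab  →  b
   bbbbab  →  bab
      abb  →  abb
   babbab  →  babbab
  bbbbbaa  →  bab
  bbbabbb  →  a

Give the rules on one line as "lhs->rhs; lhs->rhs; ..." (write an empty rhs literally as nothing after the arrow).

aba->; baa->ab; bbb->

  | abab => b
  | bbbbab => bab
  | abb
  | babbab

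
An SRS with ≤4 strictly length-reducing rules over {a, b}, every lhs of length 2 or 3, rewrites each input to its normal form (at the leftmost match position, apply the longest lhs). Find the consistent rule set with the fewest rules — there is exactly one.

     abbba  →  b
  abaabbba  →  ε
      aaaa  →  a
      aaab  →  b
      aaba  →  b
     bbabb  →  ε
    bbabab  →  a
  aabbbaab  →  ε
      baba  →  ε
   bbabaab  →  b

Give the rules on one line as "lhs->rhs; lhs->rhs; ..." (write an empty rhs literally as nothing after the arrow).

aa->b; ab->; ba->; bb->a

  | abbba => bba => aa => b
  | abaabbba => aabbba => bbbba => abba => ba => ε
  | aaaa => baa => a
  | aaab => bab => b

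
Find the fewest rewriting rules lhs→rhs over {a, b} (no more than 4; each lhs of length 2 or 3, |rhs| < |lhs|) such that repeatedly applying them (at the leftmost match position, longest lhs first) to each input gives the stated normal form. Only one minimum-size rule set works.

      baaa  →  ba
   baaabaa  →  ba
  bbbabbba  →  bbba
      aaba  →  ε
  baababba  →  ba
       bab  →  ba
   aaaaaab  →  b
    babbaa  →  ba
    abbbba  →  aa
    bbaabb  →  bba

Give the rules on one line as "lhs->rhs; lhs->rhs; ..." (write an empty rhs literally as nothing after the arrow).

aaa->; ab->a; baa->ba

  | baaa => baa => ba
  | baaabaa => baabaa => babaa => baaa => baa => ba
  | bbbabbba => bbbabba => bbbaba => bbbaa => bbba
  | aaba => aaa => ε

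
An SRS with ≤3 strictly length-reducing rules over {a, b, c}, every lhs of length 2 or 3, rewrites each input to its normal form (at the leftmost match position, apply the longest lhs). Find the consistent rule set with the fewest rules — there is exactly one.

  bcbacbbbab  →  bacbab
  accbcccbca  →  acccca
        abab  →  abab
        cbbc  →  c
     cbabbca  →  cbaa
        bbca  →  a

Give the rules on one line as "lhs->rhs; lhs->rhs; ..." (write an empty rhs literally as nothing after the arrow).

bb->b; bc->

  | bcbacbbbab => bacbbbab => bacbbab => bacbab
  | accbcccbca => accccbca => acccca
  | abab
  | cbbc => cbc => c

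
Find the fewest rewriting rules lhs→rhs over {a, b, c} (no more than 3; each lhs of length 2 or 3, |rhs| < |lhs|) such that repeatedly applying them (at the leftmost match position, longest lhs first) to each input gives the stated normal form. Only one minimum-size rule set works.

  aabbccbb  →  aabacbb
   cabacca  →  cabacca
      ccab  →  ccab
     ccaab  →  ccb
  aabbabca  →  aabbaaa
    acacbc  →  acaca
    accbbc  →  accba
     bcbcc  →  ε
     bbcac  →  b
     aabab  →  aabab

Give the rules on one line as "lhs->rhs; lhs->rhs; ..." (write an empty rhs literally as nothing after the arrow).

aac->; bc->a; caa->c

  | aabbccbb => aabacbb
  | cabacca
  | ccab
  | ccaab => ccb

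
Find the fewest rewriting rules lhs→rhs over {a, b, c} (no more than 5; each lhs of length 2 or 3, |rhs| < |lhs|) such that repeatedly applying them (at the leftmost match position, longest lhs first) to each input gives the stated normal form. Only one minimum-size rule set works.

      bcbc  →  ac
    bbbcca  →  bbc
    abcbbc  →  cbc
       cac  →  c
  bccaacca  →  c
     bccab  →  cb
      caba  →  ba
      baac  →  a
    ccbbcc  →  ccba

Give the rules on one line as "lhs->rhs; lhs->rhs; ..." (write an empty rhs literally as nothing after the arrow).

  | bcbc => ac
  | bbbcca => bbaa => bbc
  | abcbbc => aabc => cbc
  | cac => c

aa->c; bcb->a; bcc->a; ca->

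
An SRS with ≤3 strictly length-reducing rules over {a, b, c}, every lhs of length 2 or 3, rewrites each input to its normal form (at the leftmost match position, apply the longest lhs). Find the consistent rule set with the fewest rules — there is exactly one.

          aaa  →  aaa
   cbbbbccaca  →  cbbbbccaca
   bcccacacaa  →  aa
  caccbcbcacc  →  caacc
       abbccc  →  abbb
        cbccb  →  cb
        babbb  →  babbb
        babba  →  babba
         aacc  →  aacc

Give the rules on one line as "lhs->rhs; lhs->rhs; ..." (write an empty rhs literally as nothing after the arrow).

  | aaa
  | cbbbbccaca
  | bcccacacaa => bbacacaa => bacaa => aa
  | caccbcbcacc => cacbcacc => caacc

bac->; cbc->; ccc->b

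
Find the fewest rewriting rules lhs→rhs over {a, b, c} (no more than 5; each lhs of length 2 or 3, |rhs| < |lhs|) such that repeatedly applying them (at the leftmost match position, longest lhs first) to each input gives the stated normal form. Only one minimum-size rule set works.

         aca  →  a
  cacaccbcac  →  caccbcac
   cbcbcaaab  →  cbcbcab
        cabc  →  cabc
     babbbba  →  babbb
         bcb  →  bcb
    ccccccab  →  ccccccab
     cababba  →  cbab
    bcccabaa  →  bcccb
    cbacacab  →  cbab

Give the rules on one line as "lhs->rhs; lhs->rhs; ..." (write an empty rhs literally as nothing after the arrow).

  | aca => a
  | cacaccbcac => caccbcac
  | cbcbcaaab => cbcbcab
  | cabc

aa->; aba->ba; aca->a; bba->b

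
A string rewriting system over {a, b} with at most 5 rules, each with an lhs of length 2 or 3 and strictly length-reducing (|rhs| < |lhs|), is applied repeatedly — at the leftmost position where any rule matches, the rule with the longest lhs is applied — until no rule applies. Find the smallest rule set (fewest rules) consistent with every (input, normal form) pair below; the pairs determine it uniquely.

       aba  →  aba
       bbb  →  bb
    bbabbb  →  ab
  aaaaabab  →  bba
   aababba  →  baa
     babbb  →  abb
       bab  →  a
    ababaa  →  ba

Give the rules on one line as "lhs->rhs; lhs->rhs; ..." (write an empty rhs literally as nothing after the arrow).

  | aba
  | bbb => bb
  | bbabbb => babb => ab
  | aaaaabab => baabab => bbaab => bbba => bba

aaa->b; aab->ba; bab->a; bbb->bb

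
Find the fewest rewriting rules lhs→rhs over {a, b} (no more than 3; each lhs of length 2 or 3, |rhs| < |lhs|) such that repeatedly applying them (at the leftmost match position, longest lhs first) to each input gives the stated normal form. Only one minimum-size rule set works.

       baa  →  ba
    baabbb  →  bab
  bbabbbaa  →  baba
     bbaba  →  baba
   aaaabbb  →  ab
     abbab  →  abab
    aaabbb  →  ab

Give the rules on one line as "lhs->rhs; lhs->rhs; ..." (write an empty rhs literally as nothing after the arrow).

  | baa => ba
  | baabbb => babbb => babb => bab
  | bbabbbaa => babbbaa => babbaa => babaa => baba
  | bbaba => baba

aa->a; bb->b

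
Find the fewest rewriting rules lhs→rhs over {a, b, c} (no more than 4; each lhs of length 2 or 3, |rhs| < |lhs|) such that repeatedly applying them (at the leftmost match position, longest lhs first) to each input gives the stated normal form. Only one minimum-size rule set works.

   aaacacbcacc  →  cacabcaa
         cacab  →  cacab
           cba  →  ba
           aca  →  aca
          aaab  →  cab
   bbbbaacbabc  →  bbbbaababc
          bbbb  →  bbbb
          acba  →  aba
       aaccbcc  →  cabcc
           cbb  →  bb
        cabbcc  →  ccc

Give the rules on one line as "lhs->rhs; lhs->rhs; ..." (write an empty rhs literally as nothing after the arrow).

  | aaacacbcacc => cacacbcacc => cacabcacc => cacabcaa
  | cacab
  | cba => ba
  | aca

aaa->ca; abb->; acc->aa; cb->b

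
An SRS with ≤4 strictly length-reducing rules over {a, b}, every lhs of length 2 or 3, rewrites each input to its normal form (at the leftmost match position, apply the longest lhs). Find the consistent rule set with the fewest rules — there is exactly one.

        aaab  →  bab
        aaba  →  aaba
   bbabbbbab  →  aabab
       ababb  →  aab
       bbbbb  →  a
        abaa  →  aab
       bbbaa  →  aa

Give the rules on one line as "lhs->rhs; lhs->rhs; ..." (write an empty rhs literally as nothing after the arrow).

aaa->ba; baa->ab; bb->a; bbb->

  | aaab => bab
  | aaba
  | bbabbbbab => aabbbbab => aabab
  | ababb => abaa => aab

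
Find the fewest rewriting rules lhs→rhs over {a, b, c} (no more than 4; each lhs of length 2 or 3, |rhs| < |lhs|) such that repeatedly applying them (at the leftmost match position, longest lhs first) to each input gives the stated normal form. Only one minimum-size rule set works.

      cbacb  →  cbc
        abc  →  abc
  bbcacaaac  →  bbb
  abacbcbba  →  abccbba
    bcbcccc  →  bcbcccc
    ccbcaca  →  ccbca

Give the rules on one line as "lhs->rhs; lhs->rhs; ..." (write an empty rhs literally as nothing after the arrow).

ac->; acb->c; caa->b

  | cbacb => cbc
  | abc
  | bbcacaaac => bbcaaac => bbbac => bbb
  | abacbcbba => abccbba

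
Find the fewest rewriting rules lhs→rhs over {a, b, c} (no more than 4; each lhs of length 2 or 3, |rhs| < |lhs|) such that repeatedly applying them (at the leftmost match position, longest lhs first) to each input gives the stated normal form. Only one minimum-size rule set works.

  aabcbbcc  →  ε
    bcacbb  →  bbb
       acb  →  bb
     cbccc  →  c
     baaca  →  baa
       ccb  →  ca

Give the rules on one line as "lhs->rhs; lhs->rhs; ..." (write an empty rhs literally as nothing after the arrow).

  | aabcbbcc => aacbbcc => abbbcc => abbcc => abcc => acc => bc => ε
  | bcacbb => acbb => bbb
  | acb => bb
  | cbccc => accc => bcc => c

ab->a; ac->b; bc->; cb->a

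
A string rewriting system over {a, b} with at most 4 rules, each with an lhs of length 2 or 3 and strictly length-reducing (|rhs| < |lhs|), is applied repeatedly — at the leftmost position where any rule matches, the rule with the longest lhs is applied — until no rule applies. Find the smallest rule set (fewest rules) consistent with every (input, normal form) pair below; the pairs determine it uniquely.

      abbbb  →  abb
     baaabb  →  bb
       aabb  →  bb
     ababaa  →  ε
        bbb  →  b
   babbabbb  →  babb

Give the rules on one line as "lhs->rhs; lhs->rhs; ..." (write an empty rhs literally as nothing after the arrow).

  | abbbb => abb
  | baaabb => aabb => bb
  | aabb => bb
  | ababaa => abaa => aa => ε

aa->; baa->a; bba->b; bbb->b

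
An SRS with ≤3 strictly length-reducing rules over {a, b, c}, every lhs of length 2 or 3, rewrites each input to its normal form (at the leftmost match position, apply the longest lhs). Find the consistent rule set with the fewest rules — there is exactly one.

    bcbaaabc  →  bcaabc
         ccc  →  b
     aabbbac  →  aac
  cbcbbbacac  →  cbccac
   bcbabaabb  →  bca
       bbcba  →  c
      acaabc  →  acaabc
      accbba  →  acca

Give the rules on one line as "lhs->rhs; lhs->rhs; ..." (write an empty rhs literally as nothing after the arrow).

  | bcbaaabc => bcaabc
  | ccc => b
  | aabbbac => aabac => aac
  | cbcbbbacac => cbcbacac => cbccac

ba->; bb->; ccc->b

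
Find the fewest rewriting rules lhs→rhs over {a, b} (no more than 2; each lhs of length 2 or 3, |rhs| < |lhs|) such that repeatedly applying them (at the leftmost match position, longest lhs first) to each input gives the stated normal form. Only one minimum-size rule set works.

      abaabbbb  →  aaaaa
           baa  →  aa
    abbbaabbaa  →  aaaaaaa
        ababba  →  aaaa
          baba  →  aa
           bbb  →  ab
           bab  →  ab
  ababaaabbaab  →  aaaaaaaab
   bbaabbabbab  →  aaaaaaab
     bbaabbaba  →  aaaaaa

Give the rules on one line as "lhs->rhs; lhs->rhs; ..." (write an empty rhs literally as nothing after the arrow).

ba->a; bb->a

  | abaabbbb => aaabbbb => aaaabb => aaaaa
  | baa => aa
  | abbbaabbaa => aabaabbaa => aaaabbaa => aaaaaaa
  | ababba => aabba => aaaa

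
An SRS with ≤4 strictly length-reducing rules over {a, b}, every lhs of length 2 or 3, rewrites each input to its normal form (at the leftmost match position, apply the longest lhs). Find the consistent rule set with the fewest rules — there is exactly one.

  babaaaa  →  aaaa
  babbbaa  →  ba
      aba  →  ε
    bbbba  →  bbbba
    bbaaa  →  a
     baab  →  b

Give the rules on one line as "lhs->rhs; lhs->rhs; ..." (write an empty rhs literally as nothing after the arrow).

ab->b; aba->; baa->a; bab->

  | babaaaa => aaaa
  | babbbaa => bbaa => ba
  | aba => ε
  | bbbba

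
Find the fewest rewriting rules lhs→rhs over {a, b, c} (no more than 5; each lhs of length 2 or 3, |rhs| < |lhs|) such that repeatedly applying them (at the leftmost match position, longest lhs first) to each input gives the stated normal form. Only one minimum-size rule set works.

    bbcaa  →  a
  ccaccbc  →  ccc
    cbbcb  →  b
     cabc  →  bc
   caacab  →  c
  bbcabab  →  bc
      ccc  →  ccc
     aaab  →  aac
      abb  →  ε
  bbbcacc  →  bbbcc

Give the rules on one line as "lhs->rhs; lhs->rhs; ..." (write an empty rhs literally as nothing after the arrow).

  | bbcaa => bba => a
  | ccaccbc => cccbc => ccc
  | cbbcb => bcb => b
  | cabc => bc

ab->c; bba->a; ca->; cb->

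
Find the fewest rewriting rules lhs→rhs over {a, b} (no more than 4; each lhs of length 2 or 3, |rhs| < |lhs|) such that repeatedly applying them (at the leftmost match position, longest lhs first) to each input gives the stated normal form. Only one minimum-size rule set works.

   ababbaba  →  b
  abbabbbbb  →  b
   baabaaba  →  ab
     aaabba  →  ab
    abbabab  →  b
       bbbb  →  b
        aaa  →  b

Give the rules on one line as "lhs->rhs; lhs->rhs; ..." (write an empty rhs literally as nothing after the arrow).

aa->b; ba->b; bb->a; bba->

  | ababbaba => abbbaba => aababa => bbaba => ba => b
  | abbabbbbb => abbbbb => aabbb => bbbb => abb => aa => b
  | baabaaba => babaaba => bbaaba => aba => ab
  | aaabba => babba => bbba => aba => ab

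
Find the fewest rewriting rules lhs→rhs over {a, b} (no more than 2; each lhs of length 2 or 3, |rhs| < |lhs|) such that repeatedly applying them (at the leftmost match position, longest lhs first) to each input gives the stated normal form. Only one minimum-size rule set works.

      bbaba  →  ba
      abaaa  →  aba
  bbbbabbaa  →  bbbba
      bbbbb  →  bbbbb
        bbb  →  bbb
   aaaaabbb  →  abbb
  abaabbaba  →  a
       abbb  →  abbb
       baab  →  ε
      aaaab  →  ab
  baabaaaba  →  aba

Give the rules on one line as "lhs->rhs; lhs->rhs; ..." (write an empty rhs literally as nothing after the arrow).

  | bbaba => ba
  | abaaa => abaa => aba
  | bbbbabbaa => bbbbaa => bbbba
  | bbbbb

aa->a; bab->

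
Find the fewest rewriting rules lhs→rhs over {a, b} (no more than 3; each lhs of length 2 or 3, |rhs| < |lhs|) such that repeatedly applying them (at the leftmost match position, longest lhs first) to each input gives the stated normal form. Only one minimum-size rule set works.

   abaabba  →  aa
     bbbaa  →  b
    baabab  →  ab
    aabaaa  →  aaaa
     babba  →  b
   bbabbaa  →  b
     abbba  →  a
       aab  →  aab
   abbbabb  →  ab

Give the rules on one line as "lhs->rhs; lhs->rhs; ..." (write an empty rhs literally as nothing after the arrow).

abb->ab; ba->

  | abaabba => aabba => aaba => aa
  | bbbaa => bba => b
  | baabab => abab => ab
  | aabaaa => aaaa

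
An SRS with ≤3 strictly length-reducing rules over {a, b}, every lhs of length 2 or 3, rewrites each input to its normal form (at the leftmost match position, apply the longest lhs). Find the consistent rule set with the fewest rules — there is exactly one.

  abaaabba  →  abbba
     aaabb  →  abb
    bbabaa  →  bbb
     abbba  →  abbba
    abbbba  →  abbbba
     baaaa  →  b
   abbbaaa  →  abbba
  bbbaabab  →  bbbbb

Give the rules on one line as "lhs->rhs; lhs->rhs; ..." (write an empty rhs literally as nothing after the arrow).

  | abaaabba => ababba => abbba
  | aaabb => abb
  | bbabaa => bbbaa => bbb
  | abbba

aa->; bab->bb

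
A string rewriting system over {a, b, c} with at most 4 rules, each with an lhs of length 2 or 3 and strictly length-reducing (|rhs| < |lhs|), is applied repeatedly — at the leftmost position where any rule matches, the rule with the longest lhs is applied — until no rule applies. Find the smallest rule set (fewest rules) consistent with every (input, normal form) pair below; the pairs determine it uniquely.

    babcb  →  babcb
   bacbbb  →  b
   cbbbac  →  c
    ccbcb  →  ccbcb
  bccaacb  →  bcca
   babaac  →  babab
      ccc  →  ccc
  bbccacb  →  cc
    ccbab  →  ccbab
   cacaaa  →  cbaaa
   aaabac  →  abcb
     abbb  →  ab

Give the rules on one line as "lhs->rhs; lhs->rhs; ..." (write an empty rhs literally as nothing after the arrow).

aab->bc; ac->b; bb->

  | babcb
  | bacbbb => bbbbb => bbb => b
  | cbbbac => cbac => cbb => c
  | ccbcb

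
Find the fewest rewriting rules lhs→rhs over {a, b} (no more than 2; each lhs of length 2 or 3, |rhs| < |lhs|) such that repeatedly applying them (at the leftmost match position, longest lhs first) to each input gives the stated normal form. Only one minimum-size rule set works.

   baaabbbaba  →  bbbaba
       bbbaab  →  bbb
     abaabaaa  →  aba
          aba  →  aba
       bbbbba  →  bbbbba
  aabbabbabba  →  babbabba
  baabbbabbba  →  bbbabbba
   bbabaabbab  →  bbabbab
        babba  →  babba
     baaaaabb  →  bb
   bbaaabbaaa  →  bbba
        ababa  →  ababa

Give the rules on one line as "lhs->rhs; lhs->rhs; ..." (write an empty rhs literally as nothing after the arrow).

  | baaabbbaba => baabbbaba => bbbaba
  | bbbaab => bbb
  | abaabaaa => abaaa => abaa => aba
  | aba

aa->a; aab->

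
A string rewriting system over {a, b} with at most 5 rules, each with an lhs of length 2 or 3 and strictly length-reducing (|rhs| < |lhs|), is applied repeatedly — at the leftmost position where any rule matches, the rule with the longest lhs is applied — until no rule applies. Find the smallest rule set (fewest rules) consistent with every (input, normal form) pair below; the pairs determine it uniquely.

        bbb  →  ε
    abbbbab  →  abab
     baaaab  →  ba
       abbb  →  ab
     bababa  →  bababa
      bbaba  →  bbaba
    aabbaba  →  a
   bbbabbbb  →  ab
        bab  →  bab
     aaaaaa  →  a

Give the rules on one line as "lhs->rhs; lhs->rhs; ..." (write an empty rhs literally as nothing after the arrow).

aa->a; aab->aa; abb->ab; bbb->

  | bbb => ε
  | abbbbab => abbbab => abbab => abab
  | baaaab => baaab => baab => baa => ba
  | abbb => abb => ab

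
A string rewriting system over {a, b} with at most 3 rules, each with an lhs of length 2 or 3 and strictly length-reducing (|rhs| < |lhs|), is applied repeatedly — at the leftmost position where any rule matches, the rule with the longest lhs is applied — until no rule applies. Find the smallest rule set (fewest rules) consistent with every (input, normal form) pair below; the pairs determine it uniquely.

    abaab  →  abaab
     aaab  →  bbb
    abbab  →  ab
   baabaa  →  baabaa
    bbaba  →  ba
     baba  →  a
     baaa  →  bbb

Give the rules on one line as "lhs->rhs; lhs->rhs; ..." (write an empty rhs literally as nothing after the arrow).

  | abaab
  | aaab => bbb
  | abbab => ab
  | baabaa

aaa->bb; bab->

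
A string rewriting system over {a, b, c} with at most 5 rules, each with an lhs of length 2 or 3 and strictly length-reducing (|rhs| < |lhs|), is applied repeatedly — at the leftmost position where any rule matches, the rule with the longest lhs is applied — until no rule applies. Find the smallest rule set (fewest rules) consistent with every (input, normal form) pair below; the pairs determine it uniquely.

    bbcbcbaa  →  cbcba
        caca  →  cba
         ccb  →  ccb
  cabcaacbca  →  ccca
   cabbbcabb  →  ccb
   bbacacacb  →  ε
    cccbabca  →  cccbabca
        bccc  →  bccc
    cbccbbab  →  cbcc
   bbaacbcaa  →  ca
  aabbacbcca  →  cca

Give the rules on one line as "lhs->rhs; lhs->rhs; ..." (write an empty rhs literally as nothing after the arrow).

aa->a; ac->b; bb->; cab->c

  | bbcbcbaa => cbcbaa => cbcba
  | caca => cba
  | ccb
  | cabcaacbca => ccaacbca => ccacbca => ccbbca => ccca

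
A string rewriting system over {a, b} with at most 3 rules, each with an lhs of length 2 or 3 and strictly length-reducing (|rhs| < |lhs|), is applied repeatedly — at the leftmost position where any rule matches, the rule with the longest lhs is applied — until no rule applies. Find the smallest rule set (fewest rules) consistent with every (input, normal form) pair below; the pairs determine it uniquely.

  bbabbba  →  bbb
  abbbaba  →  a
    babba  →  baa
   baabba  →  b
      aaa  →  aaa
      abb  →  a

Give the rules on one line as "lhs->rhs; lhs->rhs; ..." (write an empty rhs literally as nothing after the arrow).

  | bbabbba => bbbba => bbb
  | abbbaba => abbaba => ababa => aaba => a
  | babba => baba => baa
  | baabba => bba => b

aab->; ab->a; bba->b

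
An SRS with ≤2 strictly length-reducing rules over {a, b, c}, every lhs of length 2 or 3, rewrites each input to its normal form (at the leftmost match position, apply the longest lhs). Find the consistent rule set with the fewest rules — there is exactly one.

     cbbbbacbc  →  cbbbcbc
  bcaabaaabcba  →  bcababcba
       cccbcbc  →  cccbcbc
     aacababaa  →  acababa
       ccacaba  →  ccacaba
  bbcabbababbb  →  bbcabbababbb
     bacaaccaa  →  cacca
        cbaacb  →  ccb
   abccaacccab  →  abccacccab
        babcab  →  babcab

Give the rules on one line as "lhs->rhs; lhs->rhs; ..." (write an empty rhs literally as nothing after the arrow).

  | cbbbbacbc => cbbbcbc
  | bcaabaaabcba => bcabaaabcba => bcabaabcba => bcababcba
  | cccbcbc
  | aacababaa => acababaa => acababa

aa->a; bac->c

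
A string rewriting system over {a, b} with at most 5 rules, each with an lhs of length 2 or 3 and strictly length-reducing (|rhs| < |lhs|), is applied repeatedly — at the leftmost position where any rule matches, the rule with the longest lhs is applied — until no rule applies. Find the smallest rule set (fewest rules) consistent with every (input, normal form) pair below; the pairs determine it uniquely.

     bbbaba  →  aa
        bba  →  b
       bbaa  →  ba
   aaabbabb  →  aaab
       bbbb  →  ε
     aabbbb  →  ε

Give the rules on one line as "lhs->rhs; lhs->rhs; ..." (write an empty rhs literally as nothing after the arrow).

  | bbbaba => baba => aa
  | bba => b
  | bbaa => ba
  | aaabbabb => aababb => aaab

abb->b; bab->a; bb->; bba->b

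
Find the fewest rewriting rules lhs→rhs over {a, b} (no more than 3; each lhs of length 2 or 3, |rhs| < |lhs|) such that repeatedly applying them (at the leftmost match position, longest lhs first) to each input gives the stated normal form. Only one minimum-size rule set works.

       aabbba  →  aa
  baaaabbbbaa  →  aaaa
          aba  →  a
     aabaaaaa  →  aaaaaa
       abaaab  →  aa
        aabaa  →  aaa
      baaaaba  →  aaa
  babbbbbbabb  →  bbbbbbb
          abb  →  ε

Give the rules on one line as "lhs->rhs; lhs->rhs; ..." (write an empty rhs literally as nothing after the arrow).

  | aabbba => aabba => aaba => aa
  | baaaabbbbaa => aaabbbbaa => aaabbbaa => aaabbaa => aaabaa => aaaa
  | aba => a
  | aabaaaaa => aaaaaa

ab->; abb->ab; ba->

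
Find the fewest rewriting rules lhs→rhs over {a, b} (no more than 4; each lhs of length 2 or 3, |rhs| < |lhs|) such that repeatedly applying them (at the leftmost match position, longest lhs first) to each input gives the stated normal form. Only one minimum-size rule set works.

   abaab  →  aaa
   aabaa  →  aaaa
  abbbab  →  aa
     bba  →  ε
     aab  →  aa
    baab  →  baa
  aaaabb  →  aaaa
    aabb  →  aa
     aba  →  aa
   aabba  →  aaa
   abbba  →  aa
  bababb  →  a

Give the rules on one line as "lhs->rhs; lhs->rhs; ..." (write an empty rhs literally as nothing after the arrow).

ab->a; bab->; bba->

  | abaab => aaab => aaa
  | aabaa => aaaa
  | abbbab => abbab => abab => aab => aa
  | bba => ε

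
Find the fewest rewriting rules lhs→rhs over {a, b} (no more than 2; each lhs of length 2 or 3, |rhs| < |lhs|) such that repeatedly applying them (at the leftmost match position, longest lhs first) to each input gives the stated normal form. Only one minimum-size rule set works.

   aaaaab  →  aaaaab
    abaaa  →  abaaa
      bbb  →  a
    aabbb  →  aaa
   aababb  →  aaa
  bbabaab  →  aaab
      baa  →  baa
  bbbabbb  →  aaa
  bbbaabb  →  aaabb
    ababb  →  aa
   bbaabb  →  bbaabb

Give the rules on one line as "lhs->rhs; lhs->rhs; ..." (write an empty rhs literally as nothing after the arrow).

  | aaaaab
  | abaaa
  | bbb => a
  | aabbb => aaa

bab->bb; bbb->a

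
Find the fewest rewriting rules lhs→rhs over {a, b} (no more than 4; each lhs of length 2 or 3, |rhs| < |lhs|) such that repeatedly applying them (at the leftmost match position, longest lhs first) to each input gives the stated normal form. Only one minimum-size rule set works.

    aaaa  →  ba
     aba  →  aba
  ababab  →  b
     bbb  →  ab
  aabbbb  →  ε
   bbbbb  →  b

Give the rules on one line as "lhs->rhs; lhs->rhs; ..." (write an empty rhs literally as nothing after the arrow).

  | aaaa => ba
  | aba
  | ababab => aab => b
  | bbb => ab

aa->; aaa->b; bab->; bb->a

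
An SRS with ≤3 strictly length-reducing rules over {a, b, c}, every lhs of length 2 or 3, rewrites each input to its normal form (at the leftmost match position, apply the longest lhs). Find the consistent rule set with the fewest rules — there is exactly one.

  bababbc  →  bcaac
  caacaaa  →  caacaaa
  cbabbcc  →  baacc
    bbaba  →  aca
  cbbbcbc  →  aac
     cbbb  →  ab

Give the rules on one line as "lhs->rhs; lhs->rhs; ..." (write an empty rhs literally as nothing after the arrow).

  | bababbc => bcabbc => bcaac
  | caacaaa
  | cbabbcc => babbcc => baacc
  | bbaba => aaba => aca

aba->ca; bb->a; cb->b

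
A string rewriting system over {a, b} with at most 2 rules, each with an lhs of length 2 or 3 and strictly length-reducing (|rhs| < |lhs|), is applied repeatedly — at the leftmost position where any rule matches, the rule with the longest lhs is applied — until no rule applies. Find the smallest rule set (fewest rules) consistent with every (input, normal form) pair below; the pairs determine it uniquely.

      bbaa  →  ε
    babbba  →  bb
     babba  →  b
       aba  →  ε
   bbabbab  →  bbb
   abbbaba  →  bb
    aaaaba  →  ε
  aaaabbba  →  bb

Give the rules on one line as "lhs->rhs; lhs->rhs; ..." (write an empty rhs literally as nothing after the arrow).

  | bbaa => ba => ε
  | babbba => bbba => bb
  | babba => bba => b
  | aba => ba => ε

ab->b; ba->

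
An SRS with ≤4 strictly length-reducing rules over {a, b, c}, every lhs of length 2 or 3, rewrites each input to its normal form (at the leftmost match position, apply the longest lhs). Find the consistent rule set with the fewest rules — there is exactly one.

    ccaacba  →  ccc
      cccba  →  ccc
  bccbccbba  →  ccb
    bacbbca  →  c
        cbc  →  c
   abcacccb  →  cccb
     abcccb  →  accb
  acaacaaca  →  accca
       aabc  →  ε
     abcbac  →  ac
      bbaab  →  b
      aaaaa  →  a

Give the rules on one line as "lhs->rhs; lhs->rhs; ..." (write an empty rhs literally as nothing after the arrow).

  | ccaacba => cccba => ccc
  | cccba => ccc
  | bccbccbba => cbccbba => ccbba => ccb
  | bacbbca => cbbca => cba => c

aa->; ba->; bc->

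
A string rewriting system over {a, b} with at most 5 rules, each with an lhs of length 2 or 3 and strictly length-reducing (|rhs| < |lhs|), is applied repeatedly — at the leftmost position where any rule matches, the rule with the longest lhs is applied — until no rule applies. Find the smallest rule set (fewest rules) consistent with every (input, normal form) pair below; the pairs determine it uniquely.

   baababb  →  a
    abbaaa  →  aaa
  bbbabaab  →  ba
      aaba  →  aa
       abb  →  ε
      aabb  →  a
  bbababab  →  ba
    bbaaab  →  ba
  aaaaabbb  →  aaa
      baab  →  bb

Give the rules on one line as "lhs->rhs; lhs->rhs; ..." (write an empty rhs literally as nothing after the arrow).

ab->; abb->; baa->b; bab->a

  | baababb => bbabb => bab => a
  | abbaaa => aaa
  | bbbabaab => bbaaab => bbab => ba
  | aaba => aa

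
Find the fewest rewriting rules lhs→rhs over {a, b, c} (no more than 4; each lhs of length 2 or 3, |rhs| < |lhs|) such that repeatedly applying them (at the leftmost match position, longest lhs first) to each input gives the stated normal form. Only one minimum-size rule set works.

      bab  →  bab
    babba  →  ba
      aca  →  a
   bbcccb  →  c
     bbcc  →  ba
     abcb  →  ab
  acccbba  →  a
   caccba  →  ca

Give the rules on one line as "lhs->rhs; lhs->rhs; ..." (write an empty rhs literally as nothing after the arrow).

ac->; bb->c; cb->; ccc->ba

  | bab
  | babba => baca => ba
  | aca => a
  | bbcccb => ccccb => bacb => bb => c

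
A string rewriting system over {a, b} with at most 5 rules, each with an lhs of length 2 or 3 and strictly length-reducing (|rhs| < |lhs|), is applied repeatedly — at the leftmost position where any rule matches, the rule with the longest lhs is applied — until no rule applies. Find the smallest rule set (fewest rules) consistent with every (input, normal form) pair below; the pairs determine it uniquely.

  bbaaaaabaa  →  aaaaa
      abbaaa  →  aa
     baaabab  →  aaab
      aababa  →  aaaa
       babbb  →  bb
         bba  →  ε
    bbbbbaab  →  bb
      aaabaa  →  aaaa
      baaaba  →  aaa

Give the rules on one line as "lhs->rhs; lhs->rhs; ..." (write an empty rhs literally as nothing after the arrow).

  | bbaaaaabaa => aaaabaa => aaaaa
  | abbaaa => baaa => aa
  | baaabab => aabab => aaab
  | aababa => aaaba => aaaa

abb->b; ba->a; baa->a; bba->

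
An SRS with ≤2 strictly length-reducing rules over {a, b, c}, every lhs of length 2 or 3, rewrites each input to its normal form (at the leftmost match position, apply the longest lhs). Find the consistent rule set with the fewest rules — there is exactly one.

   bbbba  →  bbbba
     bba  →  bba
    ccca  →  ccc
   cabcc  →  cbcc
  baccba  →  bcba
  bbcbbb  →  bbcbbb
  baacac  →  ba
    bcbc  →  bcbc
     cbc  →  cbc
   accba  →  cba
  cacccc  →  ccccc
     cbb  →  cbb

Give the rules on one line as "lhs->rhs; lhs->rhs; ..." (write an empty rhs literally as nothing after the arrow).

  | bbbba
  | bba
  | ccca => ccc
  | cabcc => cbcc

ac->; ca->c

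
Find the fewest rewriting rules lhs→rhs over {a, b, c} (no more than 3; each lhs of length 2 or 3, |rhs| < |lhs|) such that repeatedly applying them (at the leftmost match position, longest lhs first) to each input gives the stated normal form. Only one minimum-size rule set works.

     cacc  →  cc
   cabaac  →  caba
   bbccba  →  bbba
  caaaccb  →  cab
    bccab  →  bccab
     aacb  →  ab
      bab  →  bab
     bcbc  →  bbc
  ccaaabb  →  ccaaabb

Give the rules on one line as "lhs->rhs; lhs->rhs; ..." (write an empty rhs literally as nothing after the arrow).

ac->; cb->b

  | cacc => cc
  | cabaac => caba
  | bbccba => bbcba => bbba
  | caaaccb => caacb => cab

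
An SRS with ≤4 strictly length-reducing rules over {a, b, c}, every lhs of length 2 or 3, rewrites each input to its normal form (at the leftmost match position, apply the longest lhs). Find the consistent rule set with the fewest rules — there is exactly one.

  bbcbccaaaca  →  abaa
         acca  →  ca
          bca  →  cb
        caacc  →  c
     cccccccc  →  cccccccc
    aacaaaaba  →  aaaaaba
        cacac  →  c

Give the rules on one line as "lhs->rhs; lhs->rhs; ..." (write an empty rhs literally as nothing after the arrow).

  | bbcbccaaaca => abbccaaaca => aabcaaaca => aacbaaca => abaaca => abaa
  | acca => ca
  | bca => cb
  | caacc => cac => c

ac->; bbc->ab; bca->cb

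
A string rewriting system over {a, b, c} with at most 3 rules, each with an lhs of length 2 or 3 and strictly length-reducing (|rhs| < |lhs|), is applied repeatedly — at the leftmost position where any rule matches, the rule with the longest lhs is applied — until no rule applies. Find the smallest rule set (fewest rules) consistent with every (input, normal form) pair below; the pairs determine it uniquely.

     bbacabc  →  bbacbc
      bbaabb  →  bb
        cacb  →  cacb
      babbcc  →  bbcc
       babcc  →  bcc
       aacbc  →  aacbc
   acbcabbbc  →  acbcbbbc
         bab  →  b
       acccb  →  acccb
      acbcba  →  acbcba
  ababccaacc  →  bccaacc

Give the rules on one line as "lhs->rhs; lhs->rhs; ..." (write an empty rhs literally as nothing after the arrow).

  | bbacabc => bbacbc
  | bbaabb => bbabb => babb => abb => bb
  | cacb
  | babbcc => abbcc => bbcc

ab->b; bab->ab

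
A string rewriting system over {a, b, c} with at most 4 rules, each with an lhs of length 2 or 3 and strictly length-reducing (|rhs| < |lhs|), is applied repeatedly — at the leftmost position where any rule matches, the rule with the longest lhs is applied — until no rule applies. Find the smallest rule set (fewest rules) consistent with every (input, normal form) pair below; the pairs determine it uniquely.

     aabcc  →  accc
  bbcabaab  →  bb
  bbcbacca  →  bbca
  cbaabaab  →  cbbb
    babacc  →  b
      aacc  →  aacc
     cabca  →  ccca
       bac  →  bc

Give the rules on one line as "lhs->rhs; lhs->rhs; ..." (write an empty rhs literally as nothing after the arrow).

  | aabcc => accc
  | bbcabaab => bbccaab => baab => bab => bb
  | bbcbacca => bbcbcca => bbca
  | cbaabaab => cbabaab => cbbaab => cbbab => cbbb

ab->c; ba->b; bcc->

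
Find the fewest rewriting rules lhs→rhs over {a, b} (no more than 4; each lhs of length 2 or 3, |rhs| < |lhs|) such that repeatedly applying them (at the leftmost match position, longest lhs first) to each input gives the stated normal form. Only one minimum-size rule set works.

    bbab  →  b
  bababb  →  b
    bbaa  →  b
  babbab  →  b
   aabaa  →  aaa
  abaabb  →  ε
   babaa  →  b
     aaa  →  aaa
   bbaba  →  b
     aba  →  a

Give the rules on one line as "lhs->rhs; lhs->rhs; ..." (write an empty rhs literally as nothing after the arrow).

  | bbab => bab => bb => b
  | bababb => bbabb => babb => bbb => bb => b
  | bbaa => baa => ba => b
  | babbab => bbbab => bbab => bab => bb => b

ab->; ba->b; bb->b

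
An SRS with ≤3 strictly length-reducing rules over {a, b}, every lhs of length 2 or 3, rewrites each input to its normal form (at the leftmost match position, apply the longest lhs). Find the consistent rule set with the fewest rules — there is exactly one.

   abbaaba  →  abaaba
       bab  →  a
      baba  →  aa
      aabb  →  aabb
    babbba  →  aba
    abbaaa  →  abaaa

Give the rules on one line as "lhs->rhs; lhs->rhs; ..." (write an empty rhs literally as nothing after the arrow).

  | abbaaba => abaaba
  | bab => a
  | baba => aa
  | aabb

bab->a; bba->ba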